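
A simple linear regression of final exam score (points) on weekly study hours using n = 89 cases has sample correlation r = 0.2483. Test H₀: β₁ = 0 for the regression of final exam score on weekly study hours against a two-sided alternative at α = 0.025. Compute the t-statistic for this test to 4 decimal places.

t = 2.3909

t = r·√(n − 2)/√(1 − r²) = 0.2483·√87/√0.938347 = 2.3909.
df = n − 2 = 87.
Two-sided p ≈ 0.0190, which is < 0.025, so reject H₀.
There is evidence of a linear association between weekly study hours and final exam score.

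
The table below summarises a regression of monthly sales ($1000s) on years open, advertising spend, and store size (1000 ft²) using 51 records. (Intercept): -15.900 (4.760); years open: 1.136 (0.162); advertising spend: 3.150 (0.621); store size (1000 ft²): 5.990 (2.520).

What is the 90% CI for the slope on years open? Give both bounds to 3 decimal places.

(0.864, 1.408)

Read off: b = 1.136, SE = 0.162 for years open.
df = n − k − 1 = 51 − 3 − 1 = 47.
t* = t_{0.05, 47} = 1.677927.
Margin = t* × SE = 1.677927 × 0.162 = 0.27182.
CI: 1.136 ± 0.27182 → (0.864, 1.408).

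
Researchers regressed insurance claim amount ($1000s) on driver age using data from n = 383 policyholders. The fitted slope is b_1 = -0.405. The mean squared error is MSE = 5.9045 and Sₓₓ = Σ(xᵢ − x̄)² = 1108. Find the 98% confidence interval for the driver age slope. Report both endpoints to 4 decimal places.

SE(b_1) = √(MSE/Sₓₓ) = √(5.9045/1108) = 0.0729998.
df = n − 2 = 381.
t* = t_{0.01, 381} = 2.336175.
Margin = t* × SE = 2.336175 × 0.0729998 = 0.170540.
CI: -0.405 ± 0.170540 → (-0.5755, -0.2345).
With 98% confidence, each one-unit increase in driver age is associated with a change of between -0.5755 and -0.2345 $1000s in insurance claim amount.

(-0.5755, -0.2345)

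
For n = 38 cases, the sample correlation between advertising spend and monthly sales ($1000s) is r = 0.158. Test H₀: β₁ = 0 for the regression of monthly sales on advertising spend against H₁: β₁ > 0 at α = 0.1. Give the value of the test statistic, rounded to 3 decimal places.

t = 0.960

t = r·√(n − 2)/√(1 − r²) = 0.158·√36/√0.975036 = 0.960.
df = n − 2 = 36.
One-sided p ≈ 0.1717, which is ≥ 0.1, so fail to reject H₀.
The data do not give significant evidence of a linear association between advertising spend and monthly sales.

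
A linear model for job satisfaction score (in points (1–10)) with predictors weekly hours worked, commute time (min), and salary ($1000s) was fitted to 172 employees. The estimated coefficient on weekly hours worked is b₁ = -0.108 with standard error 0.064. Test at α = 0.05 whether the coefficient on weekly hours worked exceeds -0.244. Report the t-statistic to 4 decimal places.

H₀: β₁ = -0.244 vs H₁: β₁ > -0.244.
t = (b₁ − β₁⁰)/SE = (-0.108 − (-0.244)) / 0.064 = 2.1250.
df = n − k − 1 = 172 − 3 − 1 = 168.
One-sided p ≈ 0.0175, which is < 0.05, so reject H₀.
There is evidence that the true slope on weekly hours worked exceeds -0.244 points (1–10) per unit, holding the other predictors fixed.

t = 2.1250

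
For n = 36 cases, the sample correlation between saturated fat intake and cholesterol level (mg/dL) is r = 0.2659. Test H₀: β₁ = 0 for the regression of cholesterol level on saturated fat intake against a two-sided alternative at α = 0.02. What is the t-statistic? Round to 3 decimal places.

t = 1.608

t = r·√(n − 2)/√(1 − r²) = 0.2659·√34/√0.929297 = 1.608.
df = n − 2 = 34.
Two-sided p ≈ 0.1170, which is ≥ 0.02, so fail to reject H₀.
The data do not give significant evidence of a linear association between saturated fat intake and cholesterol level.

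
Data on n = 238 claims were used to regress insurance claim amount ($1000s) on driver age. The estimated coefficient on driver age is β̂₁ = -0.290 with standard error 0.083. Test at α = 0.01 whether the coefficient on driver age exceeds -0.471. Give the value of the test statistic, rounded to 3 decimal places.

t = 2.181

H₀: β₁ = -0.471 vs H₁: β₁ > -0.471.
t = (β̂₁ − β₁⁰)/SE = (-0.290 − (-0.471)) / 0.083 = 2.181.
df = n − 2 = 238 − 2 = 236.
One-sided p ≈ 0.0151, which is ≥ 0.01, so fail to reject H₀.
The data do not give significant evidence that the true slope on driver age exceeds -0.471 $1000s per unit.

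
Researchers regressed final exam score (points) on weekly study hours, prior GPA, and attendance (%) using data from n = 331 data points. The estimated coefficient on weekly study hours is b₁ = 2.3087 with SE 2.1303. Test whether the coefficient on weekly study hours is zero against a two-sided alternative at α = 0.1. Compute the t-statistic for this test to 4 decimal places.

t = 1.0837

H₀: β₁ = 0 vs H₁: β₁ ≠ 0.
t = (b₁ − β₁⁰)/SE = 2.3087 / 2.1303 = 1.0837.
df = n − k − 1 = 331 − 3 − 1 = 327.
Two-sided p ≈ 0.2793, which is ≥ 0.1, so fail to reject H₀.
The data do not give significant evidence of an association between weekly study hours and final exam score, after adjusting for the other predictors.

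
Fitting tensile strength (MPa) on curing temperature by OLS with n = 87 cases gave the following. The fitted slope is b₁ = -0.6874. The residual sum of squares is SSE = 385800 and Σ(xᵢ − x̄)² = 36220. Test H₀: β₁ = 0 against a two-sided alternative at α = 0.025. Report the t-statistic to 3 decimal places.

MSE = SSE/(n − 2) = 385800/85 = 4538.82.
SE(b₁) = √(MSE/Sₓₓ) = √(4538.82/36220) = 0.353995.
t = -0.6874 / 0.353995 = -1.942.
df = n − 2 = 85.
Two-sided p ≈ 0.0555, which is ≥ 0.025, so fail to reject H₀.
The data do not give significant evidence of an association between curing temperature and tensile strength.

t = -1.942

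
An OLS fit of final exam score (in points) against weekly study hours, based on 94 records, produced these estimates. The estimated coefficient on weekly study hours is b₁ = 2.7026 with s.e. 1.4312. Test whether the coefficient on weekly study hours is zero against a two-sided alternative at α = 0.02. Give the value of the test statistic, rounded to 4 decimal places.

H₀: β₁ = 0 vs H₁: β₁ ≠ 0.
t = (b₁ − β₁⁰)/SE = 2.7026 / 1.4312 = 1.8883.
df = n − 2 = 94 − 2 = 92.
Two-sided p ≈ 0.0621, which is ≥ 0.02, so fail to reject H₀.
The data do not give significant evidence of an association between weekly study hours and final exam score.

t = 1.8883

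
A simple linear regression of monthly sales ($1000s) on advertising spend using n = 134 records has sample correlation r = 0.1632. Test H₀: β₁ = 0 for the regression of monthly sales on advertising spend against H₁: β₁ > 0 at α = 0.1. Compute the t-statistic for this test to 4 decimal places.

t = 1.9005

t = r·√(n − 2)/√(1 − r²) = 0.1632·√132/√0.973366 = 1.9005.
df = n − 2 = 132.
One-sided p ≈ 0.0298, which is < 0.1, so reject H₀.
There is evidence of a linear association between advertising spend and monthly sales.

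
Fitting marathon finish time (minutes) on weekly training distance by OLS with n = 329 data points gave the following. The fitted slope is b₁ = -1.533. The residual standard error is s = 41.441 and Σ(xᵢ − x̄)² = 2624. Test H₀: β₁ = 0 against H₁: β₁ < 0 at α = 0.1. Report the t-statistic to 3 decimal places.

SE(b₁) = s/√Sₓₓ = 41.441/√2624 = 0.809.
t = -1.533 / 0.809 = -1.895.
df = n − 2 = 327.
One-sided p ≈ 0.0295, which is < 0.1, so reject H₀.
There is evidence that the true slope on weekly training distance is negative.

t = -1.895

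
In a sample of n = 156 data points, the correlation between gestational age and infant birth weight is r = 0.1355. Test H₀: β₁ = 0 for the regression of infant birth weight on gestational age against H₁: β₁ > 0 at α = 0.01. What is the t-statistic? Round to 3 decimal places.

t = 1.697

t = r·√(n − 2)/√(1 − r²) = 0.1355·√154/√0.98164 = 1.697.
df = n − 2 = 154.
One-sided p ≈ 0.0458, which is ≥ 0.01, so fail to reject H₀.
The data do not give significant evidence of a linear association between gestational age and infant birth weight.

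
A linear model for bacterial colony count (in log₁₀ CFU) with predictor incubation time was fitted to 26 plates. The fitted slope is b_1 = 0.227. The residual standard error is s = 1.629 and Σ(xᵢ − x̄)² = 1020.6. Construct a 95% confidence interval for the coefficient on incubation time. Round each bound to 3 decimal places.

(0.122, 0.332)

SE(b_1) = s/√Sₓₓ = 1.629/√1020.6 = 0.050991.
df = n − 2 = 24.
t* = t_{0.025, 24} = 2.063899.
Margin = t* × SE = 2.063899 × 0.050991 = 0.10524.
CI: 0.227 ± 0.10524 → (0.122, 0.332).
With 95% confidence, each one-unit increase in incubation time is associated with a change of between 0.122 and 0.332 log₁₀ CFU in bacterial colony count.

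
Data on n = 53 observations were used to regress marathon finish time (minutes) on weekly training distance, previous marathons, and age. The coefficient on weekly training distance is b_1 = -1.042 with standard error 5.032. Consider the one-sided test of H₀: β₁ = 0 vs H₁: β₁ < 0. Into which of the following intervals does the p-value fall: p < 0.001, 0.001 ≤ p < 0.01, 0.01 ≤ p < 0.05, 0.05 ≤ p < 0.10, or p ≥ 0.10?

p ≥ 0.10

t = -1.042 / 5.032 = -0.207.
df = n − k − 1 = 53 − 3 − 1 = 49.
One-sided p = P(T_{49} < t) ≈ 0.4184.
So p ≥ 0.10.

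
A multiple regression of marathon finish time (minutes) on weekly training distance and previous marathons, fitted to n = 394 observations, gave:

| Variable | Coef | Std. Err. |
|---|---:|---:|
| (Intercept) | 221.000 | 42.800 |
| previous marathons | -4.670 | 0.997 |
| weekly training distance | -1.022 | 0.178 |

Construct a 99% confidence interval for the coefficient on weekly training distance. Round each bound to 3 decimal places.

(-1.483, -0.561)

Read off: b = -1.022, SE = 0.178 for weekly training distance.
df = n − k − 1 = 394 − 2 − 1 = 391.
t* = t_{0.005, 391} = 2.588462.
Margin = t* × SE = 2.588462 × 0.178 = 0.46075.
CI: -1.022 ± 0.46075 → (-1.483, -0.561).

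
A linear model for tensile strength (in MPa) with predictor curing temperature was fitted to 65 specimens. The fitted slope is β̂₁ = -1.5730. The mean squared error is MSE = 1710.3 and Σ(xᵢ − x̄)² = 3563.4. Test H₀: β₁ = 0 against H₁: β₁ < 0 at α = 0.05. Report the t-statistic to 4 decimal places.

t = -2.2705

SE(β̂₁) = √(MSE/Sₓₓ) = √(1710.3/3563.4) = 0.692794.
t = -1.5730 / 0.692794 = -2.2705.
df = n − 2 = 63.
One-sided p ≈ 0.0133, which is < 0.05, so reject H₀.
There is evidence that the true slope on curing temperature is negative.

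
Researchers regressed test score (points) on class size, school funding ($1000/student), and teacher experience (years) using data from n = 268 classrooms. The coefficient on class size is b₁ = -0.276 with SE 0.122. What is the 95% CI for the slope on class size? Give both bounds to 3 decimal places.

df = n − k − 1 = 268 − 3 − 1 = 264.
t* = t_{0.025, 264} = 1.96899.
Margin = t* × SE = 1.96899 × 0.122 = 0.24022.
CI: -0.276 ± 0.24022 → (-0.516, -0.036).
With 95% confidence, each one-unit increase in class size is associated with a change of between -0.516 and -0.036 points in test score, holding the other predictors fixed.

(-0.516, -0.036)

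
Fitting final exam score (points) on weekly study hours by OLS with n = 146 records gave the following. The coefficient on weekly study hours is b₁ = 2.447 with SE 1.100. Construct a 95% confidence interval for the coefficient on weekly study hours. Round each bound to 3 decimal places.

df = n − 2 = 146 − 2 = 144.
t* = t_{0.025, 144} = 1.976575.
Margin = t* × SE = 1.976575 × 1.100 = 2.17423.
CI: 2.447 ± 2.17423 → (0.273, 4.621).
With 95% confidence, each one-unit increase in weekly study hours is associated with a change of between 0.273 and 4.621 points in final exam score.

(0.273, 4.621)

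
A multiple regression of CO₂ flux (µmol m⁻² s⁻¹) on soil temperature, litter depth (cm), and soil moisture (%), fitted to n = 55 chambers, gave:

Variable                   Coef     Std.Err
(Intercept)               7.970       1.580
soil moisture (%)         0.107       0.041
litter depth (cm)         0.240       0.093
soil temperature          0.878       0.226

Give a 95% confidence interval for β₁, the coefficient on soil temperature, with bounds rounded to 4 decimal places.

(0.4243, 1.3317)

Read off: b = 0.878, SE = 0.226 for soil temperature.
df = n − k − 1 = 55 − 3 − 1 = 51.
t* = t_{0.025, 51} = 2.007584.
Margin = t* × SE = 2.007584 × 0.226 = 0.453714.
CI: 0.878 ± 0.453714 → (0.4243, 1.3317).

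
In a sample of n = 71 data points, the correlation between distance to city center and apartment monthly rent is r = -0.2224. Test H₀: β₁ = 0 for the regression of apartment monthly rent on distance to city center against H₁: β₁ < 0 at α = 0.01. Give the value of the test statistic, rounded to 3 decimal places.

t = r·√(n − 2)/√(1 − r²) = -0.2224·√69/√0.950538 = -1.895.
df = n − 2 = 69.
One-sided p ≈ 0.0312, which is ≥ 0.01, so fail to reject H₀.
The data do not give significant evidence of a linear association between distance to city center and apartment monthly rent.

t = -1.895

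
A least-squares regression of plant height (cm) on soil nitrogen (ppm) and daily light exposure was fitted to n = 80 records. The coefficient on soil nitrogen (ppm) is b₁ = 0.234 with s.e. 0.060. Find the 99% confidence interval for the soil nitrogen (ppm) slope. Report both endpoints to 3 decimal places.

df = n − k − 1 = 80 − 2 − 1 = 77.
t* = t_{0.005, 77} = 2.641198.
Margin = t* × SE = 2.641198 × 0.060 = 0.15847.
CI: 0.234 ± 0.15847 → (0.076, 0.392).
With 99% confidence, each one-unit increase in soil nitrogen (ppm) is associated with a change of between 0.076 and 0.392 cm in plant height, holding the other predictors fixed.

(0.076, 0.392)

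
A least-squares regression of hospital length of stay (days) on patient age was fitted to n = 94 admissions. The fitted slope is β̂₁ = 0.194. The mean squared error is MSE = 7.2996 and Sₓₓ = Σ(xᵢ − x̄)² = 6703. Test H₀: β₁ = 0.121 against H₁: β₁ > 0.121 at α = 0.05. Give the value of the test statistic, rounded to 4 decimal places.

t = 2.2121

SE(β̂₁) = √(MSE/Sₓₓ) = √(7.2996/6703) = 0.0330001.
t = (0.194 − 0.121) / 0.0330001 = 2.2121.
df = n − 2 = 92.
One-sided p ≈ 0.0147, which is < 0.05, so reject H₀.
There is evidence that the true slope on patient age exceeds 0.121 days per unit.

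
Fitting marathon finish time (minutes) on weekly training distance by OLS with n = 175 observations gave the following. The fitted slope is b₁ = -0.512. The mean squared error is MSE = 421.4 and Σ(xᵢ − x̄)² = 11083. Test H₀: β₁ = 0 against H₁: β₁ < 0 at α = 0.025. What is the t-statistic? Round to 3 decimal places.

SE(b₁) = √(MSE/Sₓₓ) = √(421.4/11083) = 0.194993.
t = -0.512 / 0.194993 = -2.626.
df = n − 2 = 173.
One-sided p ≈ 0.0047, which is < 0.025, so reject H₀.
There is evidence that the true slope on weekly training distance is negative.

t = -2.626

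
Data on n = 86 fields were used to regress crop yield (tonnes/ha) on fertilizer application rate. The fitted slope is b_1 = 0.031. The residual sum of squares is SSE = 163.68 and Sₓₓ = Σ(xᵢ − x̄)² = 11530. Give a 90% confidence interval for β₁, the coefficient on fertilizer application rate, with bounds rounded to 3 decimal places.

MSE = SSE/(n − 2) = 163.68/84 = 1.94857.
SE(b_1) = √(MSE/Sₓₓ) = √(1.94857/11530) = 0.013.
df = n − 2 = 84.
t* = t_{0.05, 84} = 1.663197.
Margin = t* × SE = 1.663197 × 0.013 = 0.02162.
CI: 0.031 ± 0.02162 → (0.009, 0.053).
With 90% confidence, each one-unit increase in fertilizer application rate is associated with a change of between 0.009 and 0.053 tonnes/ha in crop yield.

(0.009, 0.053)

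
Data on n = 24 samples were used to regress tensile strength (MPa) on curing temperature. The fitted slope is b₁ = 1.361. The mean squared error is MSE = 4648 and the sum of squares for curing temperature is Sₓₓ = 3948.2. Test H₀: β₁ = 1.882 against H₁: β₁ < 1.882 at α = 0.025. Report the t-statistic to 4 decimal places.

t = -0.4802

SE(b₁) = √(MSE/Sₓₓ) = √(4648/3948.2) = 1.08501.
t = (1.361 − 1.882) / 1.08501 = -0.4802.
df = n − 2 = 22.
One-sided p ≈ 0.3179, which is ≥ 0.025, so fail to reject H₀.
The data do not give significant evidence that the true slope on curing temperature is below 1.882 MPa per unit.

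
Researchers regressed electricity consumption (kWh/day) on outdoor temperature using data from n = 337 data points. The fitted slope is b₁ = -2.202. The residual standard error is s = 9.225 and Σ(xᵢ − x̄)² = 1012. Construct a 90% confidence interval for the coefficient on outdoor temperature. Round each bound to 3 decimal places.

(-2.680, -1.724)

SE(b₁) = s/√Sₓₓ = 9.225/√1012 = 0.289985.
df = n − 2 = 335.
t* = t_{0.05, 335} = 1.649415.
Margin = t* × SE = 1.649415 × 0.289985 = 0.47831.
CI: -2.202 ± 0.47831 → (-2.680, -1.724).
With 90% confidence, each one-unit increase in outdoor temperature is associated with a change of between -2.680 and -1.724 kWh/day in electricity consumption.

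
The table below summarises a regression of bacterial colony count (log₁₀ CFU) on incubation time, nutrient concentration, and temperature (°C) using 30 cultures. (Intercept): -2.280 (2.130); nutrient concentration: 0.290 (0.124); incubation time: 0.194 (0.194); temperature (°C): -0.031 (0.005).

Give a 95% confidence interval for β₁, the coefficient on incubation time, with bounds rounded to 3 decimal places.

Read off: b = 0.194, SE = 0.194 for incubation time.
df = n − k − 1 = 30 − 3 − 1 = 26.
t* = t_{0.025, 26} = 2.055529.
Margin = t* × SE = 2.055529 × 0.194 = 0.39877.
CI: 0.194 ± 0.39877 → (-0.205, 0.593).

(-0.205, 0.593)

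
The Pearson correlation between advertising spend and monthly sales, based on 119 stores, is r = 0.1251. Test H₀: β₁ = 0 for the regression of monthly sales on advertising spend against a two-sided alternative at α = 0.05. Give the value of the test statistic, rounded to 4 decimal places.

t = 1.3639

t = r·√(n − 2)/√(1 − r²) = 0.1251·√117/√0.98435 = 1.3639.
df = n − 2 = 117.
Two-sided p ≈ 0.1752, which is ≥ 0.05, so fail to reject H₀.
The data do not give significant evidence of a linear association between advertising spend and monthly sales.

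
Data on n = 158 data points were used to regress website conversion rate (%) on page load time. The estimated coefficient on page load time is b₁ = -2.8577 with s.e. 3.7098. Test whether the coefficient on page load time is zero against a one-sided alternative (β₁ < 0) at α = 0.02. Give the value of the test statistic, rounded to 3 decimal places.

H₀: β₁ = 0 vs H₁: β₁ < 0.
t = (b₁ − β₁⁰)/SE = -2.8577 / 3.7098 = -0.770.
df = n − 2 = 158 − 2 = 156.
One-sided p ≈ 0.2211, which is ≥ 0.02, so fail to reject H₀.
The data do not give significant evidence that the true slope on page load time is negative.

t = -0.770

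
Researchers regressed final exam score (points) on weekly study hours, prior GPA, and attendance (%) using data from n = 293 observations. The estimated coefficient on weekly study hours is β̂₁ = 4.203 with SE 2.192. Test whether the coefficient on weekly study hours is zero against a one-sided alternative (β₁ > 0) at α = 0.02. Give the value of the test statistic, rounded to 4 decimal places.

t = 1.9174

H₀: β₁ = 0 vs H₁: β₁ > 0.
t = (β̂₁ − β₁⁰)/SE = 4.203 / 2.192 = 1.9174.
df = n − k − 1 = 293 − 3 − 1 = 289.
One-sided p ≈ 0.0281, which is ≥ 0.02, so fail to reject H₀.
The data do not give significant evidence that the true slope on weekly study hours is positive, holding the other predictors fixed.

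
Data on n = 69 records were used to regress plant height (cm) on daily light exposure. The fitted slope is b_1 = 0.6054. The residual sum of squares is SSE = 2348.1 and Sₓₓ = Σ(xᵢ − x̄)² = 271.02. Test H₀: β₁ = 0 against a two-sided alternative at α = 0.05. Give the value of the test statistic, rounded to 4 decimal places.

t = 1.6835

MSE = SSE/(n − 2) = 2348.1/67 = 35.0463.
SE(b_1) = √(MSE/Sₓₓ) = √(35.0463/271.02) = 0.3596.
t = 0.6054 / 0.3596 = 1.6835.
df = n − 2 = 67.
Two-sided p ≈ 0.0969, which is ≥ 0.05, so fail to reject H₀.
The data do not give significant evidence of an association between daily light exposure and plant height.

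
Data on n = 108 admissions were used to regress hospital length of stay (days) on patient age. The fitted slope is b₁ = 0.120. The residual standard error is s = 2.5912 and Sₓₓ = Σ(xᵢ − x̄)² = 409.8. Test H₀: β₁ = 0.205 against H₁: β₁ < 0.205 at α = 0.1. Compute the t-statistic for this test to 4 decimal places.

SE(b₁) = s/√Sₓₓ = 2.5912/√409.8 = 0.128001.
t = (0.120 − 0.205) / 0.128001 = -0.6641.
df = n − 2 = 106.
One-sided p ≈ 0.2540, which is ≥ 0.1, so fail to reject H₀.
The data do not give significant evidence that the true slope on patient age is below 0.205 days per unit.

t = -0.6641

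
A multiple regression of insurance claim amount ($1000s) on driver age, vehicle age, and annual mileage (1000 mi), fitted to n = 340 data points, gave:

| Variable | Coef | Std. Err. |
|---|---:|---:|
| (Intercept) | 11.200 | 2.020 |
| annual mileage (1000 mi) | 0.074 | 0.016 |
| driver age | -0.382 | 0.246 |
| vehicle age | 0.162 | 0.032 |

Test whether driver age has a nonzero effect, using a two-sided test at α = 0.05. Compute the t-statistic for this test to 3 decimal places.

t = -1.553

Read off: b = -0.382, SE = 0.246 for driver age.
H₀: β₁ = 0 vs H₁: β₁ ≠ 0.
t = -0.382 / 0.246 = -1.553.
df = n − k − 1 = 340 − 3 − 1 = 336.
Two-sided p ≈ 0.1214, which is ≥ 0.05, so fail to reject H₀.
The data do not give significant evidence of an association between driver age and insurance claim amount, after adjusting for the other predictors.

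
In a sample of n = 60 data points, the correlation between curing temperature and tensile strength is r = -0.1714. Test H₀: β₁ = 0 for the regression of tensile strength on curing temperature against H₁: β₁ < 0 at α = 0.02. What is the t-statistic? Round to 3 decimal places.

t = r·√(n − 2)/√(1 − r²) = -0.1714·√58/√0.970622 = -1.325.
df = n − 2 = 58.
One-sided p ≈ 0.0952, which is ≥ 0.02, so fail to reject H₀.
The data do not give significant evidence of a linear association between curing temperature and tensile strength.

t = -1.325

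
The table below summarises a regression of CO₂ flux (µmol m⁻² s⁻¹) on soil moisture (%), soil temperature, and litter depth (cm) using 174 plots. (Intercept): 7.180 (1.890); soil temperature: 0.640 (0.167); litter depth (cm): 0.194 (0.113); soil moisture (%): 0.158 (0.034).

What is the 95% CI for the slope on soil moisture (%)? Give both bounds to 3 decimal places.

Read off: b = 0.158, SE = 0.034 for soil moisture (%).
df = n − k − 1 = 174 − 3 − 1 = 170.
t* = t_{0.025, 170} = 1.974017.
Margin = t* × SE = 1.974017 × 0.034 = 0.06712.
CI: 0.158 ± 0.06712 → (0.091, 0.225).

(0.091, 0.225)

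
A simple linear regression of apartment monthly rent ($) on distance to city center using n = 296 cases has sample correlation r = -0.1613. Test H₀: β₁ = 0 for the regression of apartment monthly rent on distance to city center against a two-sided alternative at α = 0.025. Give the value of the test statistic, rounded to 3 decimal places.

t = -2.802

t = r·√(n − 2)/√(1 − r²) = -0.1613·√294/√0.973982 = -2.802.
df = n − 2 = 294.
Two-sided p ≈ 0.0054, which is < 0.025, so reject H₀.
There is evidence of a linear association between distance to city center and apartment monthly rent.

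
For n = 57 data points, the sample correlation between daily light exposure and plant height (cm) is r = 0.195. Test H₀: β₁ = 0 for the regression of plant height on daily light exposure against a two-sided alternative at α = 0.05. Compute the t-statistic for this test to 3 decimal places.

t = 1.474

t = r·√(n − 2)/√(1 − r²) = 0.195·√55/√0.961975 = 1.474.
df = n − 2 = 55.
Two-sided p ≈ 0.1461, which is ≥ 0.05, so fail to reject H₀.
The data do not give significant evidence of a linear association between daily light exposure and plant height.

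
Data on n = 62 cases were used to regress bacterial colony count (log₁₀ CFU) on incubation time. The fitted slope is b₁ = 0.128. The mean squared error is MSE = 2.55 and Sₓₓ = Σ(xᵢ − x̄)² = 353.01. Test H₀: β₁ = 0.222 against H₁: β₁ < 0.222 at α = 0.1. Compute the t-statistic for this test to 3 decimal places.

SE(b₁) = √(MSE/Sₓₓ) = √(2.55/353.01) = 0.0849917.
t = (0.128 − 0.222) / 0.0849917 = -1.106.
df = n − 2 = 60.
One-sided p ≈ 0.1366, which is ≥ 0.1, so fail to reject H₀.
The data do not give significant evidence that the true slope on incubation time is below 0.222 log₁₀ CFU per unit.

t = -1.106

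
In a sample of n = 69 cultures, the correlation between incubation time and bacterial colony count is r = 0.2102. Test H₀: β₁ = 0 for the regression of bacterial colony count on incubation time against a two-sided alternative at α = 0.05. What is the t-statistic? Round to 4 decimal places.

t = 1.7599

t = r·√(n − 2)/√(1 − r²) = 0.2102·√67/√0.955816 = 1.7599.
df = n − 2 = 67.
Two-sided p ≈ 0.0830, which is ≥ 0.05, so fail to reject H₀.
The data do not give significant evidence of a linear association between incubation time and bacterial colony count.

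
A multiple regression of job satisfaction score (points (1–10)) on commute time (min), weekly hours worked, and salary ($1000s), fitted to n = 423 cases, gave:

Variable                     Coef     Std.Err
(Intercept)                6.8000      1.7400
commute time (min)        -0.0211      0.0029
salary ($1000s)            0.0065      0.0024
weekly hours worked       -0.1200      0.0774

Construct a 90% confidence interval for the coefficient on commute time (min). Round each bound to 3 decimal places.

Read off: b = -0.0211, SE = 0.0029 for commute time (min).
df = n − k − 1 = 423 − 3 − 1 = 419.
t* = t_{0.05, 419} = 1.648498.
Margin = t* × SE = 1.648498 × 0.0029 = 0.00478.
CI: -0.0211 ± 0.00478 → (-0.026, -0.016).

(-0.026, -0.016)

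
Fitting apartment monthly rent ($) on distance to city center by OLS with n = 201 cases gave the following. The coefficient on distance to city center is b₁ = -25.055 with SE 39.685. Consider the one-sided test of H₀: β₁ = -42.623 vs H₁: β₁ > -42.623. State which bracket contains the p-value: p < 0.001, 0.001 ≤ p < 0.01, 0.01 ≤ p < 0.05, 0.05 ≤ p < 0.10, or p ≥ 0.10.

p ≥ 0.10

t = (-25.055 − (-42.623)) / 39.685 = 0.443.
df = n − 2 = 201 − 2 = 199.
One-sided p = P(T_{199} > t) ≈ 0.3292.
So p ≥ 0.10.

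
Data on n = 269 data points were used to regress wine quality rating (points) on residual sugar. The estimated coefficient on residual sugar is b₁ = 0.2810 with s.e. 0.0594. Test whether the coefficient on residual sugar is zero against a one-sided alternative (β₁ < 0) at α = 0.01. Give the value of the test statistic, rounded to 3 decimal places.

H₀: β₁ = 0 vs H₁: β₁ < 0.
t = (b₁ − β₁⁰)/SE = 0.2810 / 0.0594 = 4.731.
df = n − 2 = 269 − 2 = 267.
One-sided p ≈ 1.0000, which is ≥ 0.01, so fail to reject H₀.
The data do not give significant evidence that the true slope on residual sugar is negative.

t = 4.731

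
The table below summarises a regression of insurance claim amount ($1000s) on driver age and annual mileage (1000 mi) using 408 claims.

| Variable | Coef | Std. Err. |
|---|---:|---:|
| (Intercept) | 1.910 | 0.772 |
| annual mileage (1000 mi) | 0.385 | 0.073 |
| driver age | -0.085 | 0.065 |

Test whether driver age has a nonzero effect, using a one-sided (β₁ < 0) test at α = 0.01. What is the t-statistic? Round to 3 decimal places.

t = -1.308

Read off: b = -0.085, SE = 0.065 for driver age.
H₀: β₁ = 0 vs H₁: β₁ < 0.
t = -0.085 / 0.065 = -1.308.
df = n − k − 1 = 408 − 2 − 1 = 405.
One-sided p ≈ 0.0959, which is ≥ 0.01, so fail to reject H₀.
The data do not give significant evidence that the true slope on driver age is negative, holding the other predictors fixed.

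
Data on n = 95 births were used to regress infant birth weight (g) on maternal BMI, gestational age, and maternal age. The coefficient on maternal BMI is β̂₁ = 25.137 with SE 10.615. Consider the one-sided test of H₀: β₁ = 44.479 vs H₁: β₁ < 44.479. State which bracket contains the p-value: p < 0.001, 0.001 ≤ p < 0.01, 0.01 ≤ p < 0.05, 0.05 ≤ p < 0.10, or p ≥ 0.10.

t = (25.137 − 44.479) / 10.615 = -1.822.
df = n − k − 1 = 95 − 3 − 1 = 91.
One-sided p = P(T_{91} < t) ≈ 0.0359.
So 0.01 ≤ p < 0.05.

0.01 ≤ p < 0.05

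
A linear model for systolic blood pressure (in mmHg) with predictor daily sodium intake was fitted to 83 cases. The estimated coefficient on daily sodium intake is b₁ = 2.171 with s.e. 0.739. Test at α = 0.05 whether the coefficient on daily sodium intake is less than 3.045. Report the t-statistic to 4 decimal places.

t = -1.1827

H₀: β₁ = 3.045 vs H₁: β₁ < 3.045.
t = (b₁ − β₁⁰)/SE = (2.171 − 3.045) / 0.739 = -1.1827.
df = n − 2 = 83 − 2 = 81.
One-sided p ≈ 0.1202, which is ≥ 0.05, so fail to reject H₀.
The data do not give significant evidence that the true slope on daily sodium intake is below 3.045 mmHg per unit.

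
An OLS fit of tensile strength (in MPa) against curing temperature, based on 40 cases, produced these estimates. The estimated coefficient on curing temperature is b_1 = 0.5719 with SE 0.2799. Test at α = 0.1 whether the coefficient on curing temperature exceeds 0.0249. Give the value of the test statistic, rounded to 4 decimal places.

t = 1.9543

H₀: β₁ = 0.0249 vs H₁: β₁ > 0.0249.
t = (b_1 − β₁⁰)/SE = (0.5719 − 0.0249) / 0.2799 = 1.9543.
df = n − 2 = 40 − 2 = 38.
One-sided p ≈ 0.0290, which is < 0.1, so reject H₀.
There is evidence that the true slope on curing temperature exceeds 0.0249 MPa per unit.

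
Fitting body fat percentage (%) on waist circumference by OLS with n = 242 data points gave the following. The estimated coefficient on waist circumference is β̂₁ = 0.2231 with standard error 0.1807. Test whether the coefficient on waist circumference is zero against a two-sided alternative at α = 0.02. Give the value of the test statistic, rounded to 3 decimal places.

t = 1.235

H₀: β₁ = 0 vs H₁: β₁ ≠ 0.
t = (β̂₁ − β₁⁰)/SE = 0.2231 / 0.1807 = 1.235.
df = n − 2 = 242 − 2 = 240.
Two-sided p ≈ 0.2182, which is ≥ 0.02, so fail to reject H₀.
The data do not give significant evidence of an association between waist circumference and body fat percentage.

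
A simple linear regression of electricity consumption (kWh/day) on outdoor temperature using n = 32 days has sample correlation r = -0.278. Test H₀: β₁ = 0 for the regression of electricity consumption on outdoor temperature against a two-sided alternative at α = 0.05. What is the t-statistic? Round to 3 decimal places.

t = -1.585

t = r·√(n − 2)/√(1 − r²) = -0.278·√30/√0.922716 = -1.585.
df = n − 2 = 30.
Two-sided p ≈ 0.1234, which is ≥ 0.05, so fail to reject H₀.
The data do not give significant evidence of a linear association between outdoor temperature and electricity consumption.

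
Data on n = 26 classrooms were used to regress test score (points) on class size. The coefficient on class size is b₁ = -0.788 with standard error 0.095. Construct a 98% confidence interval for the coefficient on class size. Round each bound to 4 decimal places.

df = n − 2 = 26 − 2 = 24.
t* = t_{0.01, 24} = 2.492159.
Margin = t* × SE = 2.492159 × 0.095 = 0.236755.
CI: -0.788 ± 0.236755 → (-1.0248, -0.5512).
With 98% confidence, each one-unit increase in class size is associated with a change of between -1.0248 and -0.5512 points in test score.

(-1.0248, -0.5512)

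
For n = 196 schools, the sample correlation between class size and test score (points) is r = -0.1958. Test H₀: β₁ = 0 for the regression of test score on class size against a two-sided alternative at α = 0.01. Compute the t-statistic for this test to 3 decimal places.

t = r·√(n − 2)/√(1 − r²) = -0.1958·√194/√0.961662 = -2.781.
df = n − 2 = 194.
Two-sided p ≈ 0.0060, which is < 0.01, so reject H₀.
There is evidence of a linear association between class size and test score.

t = -2.781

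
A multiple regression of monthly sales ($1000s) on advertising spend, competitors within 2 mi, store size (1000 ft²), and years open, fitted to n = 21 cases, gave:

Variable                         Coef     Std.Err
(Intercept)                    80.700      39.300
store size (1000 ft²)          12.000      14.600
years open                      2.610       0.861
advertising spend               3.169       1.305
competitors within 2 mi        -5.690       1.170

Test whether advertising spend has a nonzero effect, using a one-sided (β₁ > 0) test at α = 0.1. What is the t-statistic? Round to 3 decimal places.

Read off: b = 3.169, SE = 1.305 for advertising spend.
H₀: β₁ = 0 vs H₁: β₁ > 0.
t = 3.169 / 1.305 = 2.428.
df = n − k − 1 = 21 − 4 − 1 = 16.
One-sided p ≈ 0.0137, which is < 0.1, so reject H₀.
There is evidence that the true slope on advertising spend is positive, holding the other predictors fixed.

t = 2.428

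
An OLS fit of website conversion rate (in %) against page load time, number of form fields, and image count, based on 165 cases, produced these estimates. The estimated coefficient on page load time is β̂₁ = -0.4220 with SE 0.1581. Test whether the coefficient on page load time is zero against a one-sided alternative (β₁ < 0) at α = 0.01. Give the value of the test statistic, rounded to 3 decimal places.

H₀: β₁ = 0 vs H₁: β₁ < 0.
t = (β̂₁ − β₁⁰)/SE = -0.4220 / 0.1581 = -2.669.
df = n − k − 1 = 165 − 3 − 1 = 161.
One-sided p ≈ 0.0042, which is < 0.01, so reject H₀.
There is evidence that the true slope on page load time is negative, holding the other predictors fixed.

t = -2.669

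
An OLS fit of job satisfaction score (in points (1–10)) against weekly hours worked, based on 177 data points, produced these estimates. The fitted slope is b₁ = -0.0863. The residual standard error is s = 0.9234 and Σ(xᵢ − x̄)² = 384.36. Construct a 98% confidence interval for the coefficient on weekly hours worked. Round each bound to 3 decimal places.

SE(b₁) = s/√Sₓₓ = 0.9234/√384.36 = 0.0471.
df = n − 2 = 175.
t* = t_{0.01, 175} = 2.347845.
Margin = t* × SE = 2.347845 × 0.0471 = 0.11058.
CI: -0.0863 ± 0.11058 → (-0.197, 0.024).
With 98% confidence, each one-unit increase in weekly hours worked is associated with a change of between -0.197 and 0.024 points (1–10) in job satisfaction score.

(-0.197, 0.024)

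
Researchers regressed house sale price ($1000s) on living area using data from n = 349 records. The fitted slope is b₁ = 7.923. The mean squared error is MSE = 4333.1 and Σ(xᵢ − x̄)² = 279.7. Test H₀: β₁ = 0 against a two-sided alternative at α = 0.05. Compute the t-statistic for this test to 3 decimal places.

t = 2.013

SE(b₁) = √(MSE/Sₓₓ) = √(4333.1/279.7) = 3.93598.
t = 7.923 / 3.93598 = 2.013.
df = n − 2 = 347.
Two-sided p ≈ 0.0449, which is < 0.05, so reject H₀.
There is evidence that living area is associated with house sale price.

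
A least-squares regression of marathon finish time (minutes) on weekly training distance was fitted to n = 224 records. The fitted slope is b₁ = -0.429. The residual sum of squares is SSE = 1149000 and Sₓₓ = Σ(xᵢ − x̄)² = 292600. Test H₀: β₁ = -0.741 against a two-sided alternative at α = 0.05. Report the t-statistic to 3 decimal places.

t = 2.346

MSE = SSE/(n − 2) = 1149000/222 = 5175.68.
SE(b₁) = √(MSE/Sₓₓ) = √(5175.68/292600) = 0.132998.
t = (-0.429 − (-0.741)) / 0.132998 = 2.346.
df = n − 2 = 222.
Two-sided p ≈ 0.0199, which is < 0.05, so reject H₀.
There is evidence that the true slope on weekly training distance differs from -0.741 minutes per unit.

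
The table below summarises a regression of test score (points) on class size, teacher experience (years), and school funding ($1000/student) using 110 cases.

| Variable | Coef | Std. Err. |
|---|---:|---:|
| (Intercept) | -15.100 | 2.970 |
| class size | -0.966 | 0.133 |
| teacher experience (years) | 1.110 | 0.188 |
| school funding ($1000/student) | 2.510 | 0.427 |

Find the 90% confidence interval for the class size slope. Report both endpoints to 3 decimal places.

(-1.187, -0.745)

Read off: b = -0.966, SE = 0.133 for class size.
df = n − k − 1 = 110 − 3 − 1 = 106.
t* = t_{0.05, 106} = 1.659356.
Margin = t* × SE = 1.659356 × 0.133 = 0.22069.
CI: -0.966 ± 0.22069 → (-1.187, -0.745).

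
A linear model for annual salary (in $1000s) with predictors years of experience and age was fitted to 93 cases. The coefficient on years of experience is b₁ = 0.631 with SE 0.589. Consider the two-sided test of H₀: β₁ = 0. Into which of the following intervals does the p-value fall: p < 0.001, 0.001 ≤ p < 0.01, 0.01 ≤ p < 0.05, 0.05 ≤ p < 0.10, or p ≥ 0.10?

t = 0.631 / 0.589 = 1.071.
df = n − k − 1 = 93 − 2 − 1 = 90.
Two-sided p = 2·P(T_{90} > |t|) ≈ 0.2869.
So p ≥ 0.10.

p ≥ 0.10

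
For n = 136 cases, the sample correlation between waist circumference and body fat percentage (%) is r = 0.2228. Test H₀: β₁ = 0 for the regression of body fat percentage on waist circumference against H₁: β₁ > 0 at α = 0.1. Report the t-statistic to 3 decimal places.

t = r·√(n − 2)/√(1 − r²) = 0.2228·√134/√0.95036 = 2.646.
df = n − 2 = 134.
One-sided p ≈ 0.0046, which is < 0.1, so reject H₀.
There is evidence of a linear association between waist circumference and body fat percentage.

t = 2.646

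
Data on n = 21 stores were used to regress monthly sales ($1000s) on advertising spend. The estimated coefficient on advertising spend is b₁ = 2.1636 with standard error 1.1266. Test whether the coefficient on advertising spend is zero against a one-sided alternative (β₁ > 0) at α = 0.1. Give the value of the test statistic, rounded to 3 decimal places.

t = 1.920

H₀: β₁ = 0 vs H₁: β₁ > 0.
t = (b₁ − β₁⁰)/SE = 2.1636 / 1.1266 = 1.920.
df = n − 2 = 21 − 2 = 19.
One-sided p ≈ 0.0350, which is < 0.1, so reject H₀.
There is evidence that the true slope on advertising spend is positive.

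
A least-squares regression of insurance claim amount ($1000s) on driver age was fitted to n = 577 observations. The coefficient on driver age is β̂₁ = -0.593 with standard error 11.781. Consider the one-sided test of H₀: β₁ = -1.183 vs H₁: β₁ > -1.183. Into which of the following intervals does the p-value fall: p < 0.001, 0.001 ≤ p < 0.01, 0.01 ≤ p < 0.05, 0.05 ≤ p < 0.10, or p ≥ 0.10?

p ≥ 0.10

t = (-0.593 − (-1.183)) / 11.781 = 0.050.
df = n − 2 = 577 − 2 = 575.
One-sided p = P(T_{575} > t) ≈ 0.4800.
So p ≥ 0.10.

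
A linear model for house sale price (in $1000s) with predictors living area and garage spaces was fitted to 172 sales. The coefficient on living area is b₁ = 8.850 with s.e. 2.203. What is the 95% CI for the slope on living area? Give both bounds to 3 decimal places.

(4.501, 13.199)

df = n − k − 1 = 172 − 2 − 1 = 169.
t* = t_{0.025, 169} = 1.9741.
Margin = t* × SE = 1.9741 × 2.203 = 4.34894.
CI: 8.850 ± 4.34894 → (4.501, 13.199).
With 95% confidence, each one-unit increase in living area is associated with a change of between 4.501 and 13.199 $1000s in house sale price, holding the other predictors fixed.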